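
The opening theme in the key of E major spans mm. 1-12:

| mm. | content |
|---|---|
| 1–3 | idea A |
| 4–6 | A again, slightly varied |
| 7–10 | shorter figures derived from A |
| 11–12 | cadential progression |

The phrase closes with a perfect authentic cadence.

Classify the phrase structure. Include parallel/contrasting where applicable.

Basic idea (mm. 1-3) + its repetition (mm. 4-6) form the presentation; fragmentation and cadence (measures 7–12) form the continuation — the 12-bar whole is a sentence.

sentence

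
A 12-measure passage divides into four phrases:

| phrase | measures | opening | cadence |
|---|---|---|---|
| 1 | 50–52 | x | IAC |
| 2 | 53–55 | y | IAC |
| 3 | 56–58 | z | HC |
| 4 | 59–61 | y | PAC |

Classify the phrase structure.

contrasting double period

Four phrases in two halves: the first half (mm. 50–55) ends with an imperfect authentic cadence, the second (mm. 56–61) with a perfect authentic cadence — a large antecedent–consequent pair, i.e. a double period.
Phrase 3 begins with different material from phrase 1, making it contrasting.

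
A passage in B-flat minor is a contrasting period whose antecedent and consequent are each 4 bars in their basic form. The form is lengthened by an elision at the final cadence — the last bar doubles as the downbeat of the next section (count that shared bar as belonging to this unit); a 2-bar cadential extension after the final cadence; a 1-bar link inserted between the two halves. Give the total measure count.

11 measures

Basic contrasting period: 4 + 4 = 8 bars.
8 (basic form) + 2 (cadential extension) + 1 (link) = 11.
The elision shares a bar with the next section but does not change this unit's count.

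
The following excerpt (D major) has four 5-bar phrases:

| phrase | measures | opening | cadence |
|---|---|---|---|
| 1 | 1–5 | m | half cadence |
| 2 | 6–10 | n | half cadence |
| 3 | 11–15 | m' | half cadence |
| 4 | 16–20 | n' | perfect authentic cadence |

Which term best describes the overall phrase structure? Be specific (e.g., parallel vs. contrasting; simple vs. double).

Four phrases in two halves: the first half (bars 1–10) ends with a half cadence, the second (measures 11-20) with a perfect authentic cadence — a large antecedent–consequent pair, i.e. a double period.
Phrase 3 begins with the same material as phrase 1, making it parallel.

parallel double period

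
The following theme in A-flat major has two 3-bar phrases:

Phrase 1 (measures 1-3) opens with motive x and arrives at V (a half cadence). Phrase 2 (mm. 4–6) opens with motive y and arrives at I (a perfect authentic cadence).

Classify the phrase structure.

contrasting period

Phrase 1 ends with a half cadence (weaker) and phrase 2 with a perfect authentic cadence (stronger): antecedent + consequent = a period.
The two phrases open with different material (x / y), so the period is contrasting.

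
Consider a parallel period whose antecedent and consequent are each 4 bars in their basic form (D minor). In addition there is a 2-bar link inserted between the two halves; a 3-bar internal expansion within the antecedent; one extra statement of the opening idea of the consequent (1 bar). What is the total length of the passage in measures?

14 measures

Basic parallel period: 4 + 4 = 8 bars.
8 (basic form) + 2 (link) + 3 (internal expansion) + 1 (extra statement) = 14.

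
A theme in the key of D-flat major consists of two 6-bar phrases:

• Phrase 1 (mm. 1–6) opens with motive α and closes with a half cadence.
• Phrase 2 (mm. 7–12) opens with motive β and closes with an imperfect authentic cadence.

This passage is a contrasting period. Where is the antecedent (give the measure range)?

The antecedent is the phrase ending with the weaker cadence (half cadence, phrase 1) and the consequent the one ending more conclusively (imperfect authentic cadence, phrase 2); the antecedent is measures 1-6.

measures 1–6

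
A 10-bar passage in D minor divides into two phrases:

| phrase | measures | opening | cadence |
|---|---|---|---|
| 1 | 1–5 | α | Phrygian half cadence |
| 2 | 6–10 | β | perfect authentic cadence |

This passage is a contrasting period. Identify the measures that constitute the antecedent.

measures 1–5

The antecedent is the phrase ending with the weaker cadence (Phrygian half cadence, phrase 1) and the consequent the one ending more conclusively (perfect authentic cadence, phrase 2); the antecedent is measures 1–5.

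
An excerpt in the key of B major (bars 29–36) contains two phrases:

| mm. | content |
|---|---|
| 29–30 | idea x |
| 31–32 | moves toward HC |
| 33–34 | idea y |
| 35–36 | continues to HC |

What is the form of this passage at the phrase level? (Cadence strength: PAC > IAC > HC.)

phrase group

The second phrase closes with a half cadence, which is not stronger than the first phrase's half cadence; without a weak→strong cadential pair there is no antecedent–consequent relationship, so this is a phrase group rather than a period.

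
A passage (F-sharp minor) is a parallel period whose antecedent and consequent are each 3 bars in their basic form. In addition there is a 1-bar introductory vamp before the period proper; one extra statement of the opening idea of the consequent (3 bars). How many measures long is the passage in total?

Basic parallel period: 3 + 3 = 6 bars.
6 (basic form) + 1 (introduction) + 3 (extra statement) = 10.

10 measures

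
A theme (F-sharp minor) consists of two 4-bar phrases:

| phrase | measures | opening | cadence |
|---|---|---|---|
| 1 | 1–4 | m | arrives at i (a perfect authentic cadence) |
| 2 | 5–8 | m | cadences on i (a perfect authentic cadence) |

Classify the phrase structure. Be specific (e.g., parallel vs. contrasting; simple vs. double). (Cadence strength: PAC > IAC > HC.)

repeated phrase

Both phrases have the same opening (m) and the same cadence (perfect authentic cadence): the second is a restatement, not a consequent, so this is a repeated phrase rather than a period.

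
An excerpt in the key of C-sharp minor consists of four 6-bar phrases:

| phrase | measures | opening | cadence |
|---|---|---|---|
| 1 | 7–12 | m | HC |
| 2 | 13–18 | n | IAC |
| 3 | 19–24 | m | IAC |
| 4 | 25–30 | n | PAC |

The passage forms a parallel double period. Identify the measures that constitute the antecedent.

measures 7–18

In a double period the four phrases pair into a large antecedent (phrases 1–2, ending imperfect authentic cadence) and a large consequent (phrases 3–4, ending perfect authentic cadence). The antecedent spans bars 7–18.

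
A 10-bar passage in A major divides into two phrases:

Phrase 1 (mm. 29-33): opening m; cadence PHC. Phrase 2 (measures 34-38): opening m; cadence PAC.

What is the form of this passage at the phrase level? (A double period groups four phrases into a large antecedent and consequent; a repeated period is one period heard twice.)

Phrase 1 ends with a Phrygian half cadence (weaker) and phrase 2 with a perfect authentic cadence (stronger): antecedent + consequent = a period.
The two phrases open with the same material (m / m), so the period is parallel.

parallel period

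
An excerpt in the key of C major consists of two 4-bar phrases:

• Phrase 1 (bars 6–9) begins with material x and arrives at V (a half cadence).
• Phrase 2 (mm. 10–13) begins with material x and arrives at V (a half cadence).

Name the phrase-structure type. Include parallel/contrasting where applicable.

Both phrases have the same opening (x) and the same cadence (half cadence): the second is a restatement, not a consequent, so this is a repeated phrase rather than a period.

repeated phrase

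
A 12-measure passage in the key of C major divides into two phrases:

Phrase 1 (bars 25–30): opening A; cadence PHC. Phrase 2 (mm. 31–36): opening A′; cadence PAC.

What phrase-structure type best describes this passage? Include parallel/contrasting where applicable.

Phrase 1 ends with a Phrygian half cadence (weaker) and phrase 2 with a perfect authentic cadence (stronger): antecedent + consequent = a period.
The two phrases open with the same material (A / A′), so the period is parallel.

parallel period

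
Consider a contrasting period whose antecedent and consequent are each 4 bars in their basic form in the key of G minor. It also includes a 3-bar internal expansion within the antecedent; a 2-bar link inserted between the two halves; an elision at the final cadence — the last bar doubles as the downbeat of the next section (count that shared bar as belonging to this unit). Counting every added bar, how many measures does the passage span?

Basic contrasting period: 4 + 4 = 8 bars.
8 (basic form) + 3 (internal expansion) + 2 (link) = 13.
The elision shares a bar with the next section but does not change this unit's count.

13 measures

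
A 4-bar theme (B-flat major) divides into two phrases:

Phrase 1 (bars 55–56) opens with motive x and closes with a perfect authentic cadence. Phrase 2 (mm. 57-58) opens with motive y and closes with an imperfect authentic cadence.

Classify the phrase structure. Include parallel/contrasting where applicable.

phrase group

The second phrase closes with an imperfect authentic cadence, which is not stronger than the first phrase's perfect authentic cadence; without a weak→strong cadential pair there is no antecedent–consequent relationship, so this is a phrase group rather than a period.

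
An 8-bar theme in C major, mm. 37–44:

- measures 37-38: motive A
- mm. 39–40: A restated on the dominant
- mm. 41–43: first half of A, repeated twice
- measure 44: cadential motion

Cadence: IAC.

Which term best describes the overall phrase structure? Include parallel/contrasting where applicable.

Basic idea (mm. 37–38) + its repetition (bars 39-40) form the presentation; fragmentation and cadence (mm. 41-44) form the continuation — the 8-bar whole is a sentence.

sentence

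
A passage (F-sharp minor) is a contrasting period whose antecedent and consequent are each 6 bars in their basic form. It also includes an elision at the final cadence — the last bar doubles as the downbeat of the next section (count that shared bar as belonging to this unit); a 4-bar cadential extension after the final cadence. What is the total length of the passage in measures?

16 measures

Basic contrasting period: 6 + 6 = 12 bars.
12 (basic form) + 4 (cadential extension) = 16.
The elision shares a bar with the next section but does not change this unit's count.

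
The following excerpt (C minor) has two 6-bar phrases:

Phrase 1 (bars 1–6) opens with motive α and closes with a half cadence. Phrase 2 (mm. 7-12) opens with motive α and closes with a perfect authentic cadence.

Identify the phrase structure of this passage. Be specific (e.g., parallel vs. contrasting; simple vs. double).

parallel period

Phrase 1 ends with a half cadence (weaker) and phrase 2 with a perfect authentic cadence (stronger): antecedent + consequent = a period.
The two phrases open with the same material (α / α), so the period is parallel.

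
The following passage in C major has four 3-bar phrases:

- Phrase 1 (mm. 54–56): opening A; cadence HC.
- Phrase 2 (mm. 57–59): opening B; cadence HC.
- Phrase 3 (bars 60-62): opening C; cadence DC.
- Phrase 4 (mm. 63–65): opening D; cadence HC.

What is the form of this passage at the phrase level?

phrase group

Phrase 4 ends with a half cadence, no stronger than phrase 2's half cadence, so the four phrases do not form a double period; nor do phrases 3–4 duplicate 1–2, so it is not a repeated period. With no phrase reaching a conclusive cadence, the passage is a phrase group.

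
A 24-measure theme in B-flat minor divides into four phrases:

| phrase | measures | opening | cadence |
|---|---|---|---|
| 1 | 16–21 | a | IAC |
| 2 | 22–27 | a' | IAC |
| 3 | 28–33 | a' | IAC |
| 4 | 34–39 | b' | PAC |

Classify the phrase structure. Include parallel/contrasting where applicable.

parallel double period

Four phrases in two halves: the first half (bars 16-27) ends with an imperfect authentic cadence, the second (bars 28–39) with a perfect authentic cadence — a large antecedent–consequent pair, i.e. a double period.
Phrase 3 begins with the same material as phrase 1, making it parallel.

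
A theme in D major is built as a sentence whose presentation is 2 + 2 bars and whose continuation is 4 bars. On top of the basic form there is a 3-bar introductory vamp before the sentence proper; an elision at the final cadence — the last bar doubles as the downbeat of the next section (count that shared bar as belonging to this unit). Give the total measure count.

11 measures

Basic sentence: 2 + 2 + 4 = 8 bars.
8 (basic form) + 3 (introduction) = 11.
The elision shares a bar with the next section but does not change this unit's count.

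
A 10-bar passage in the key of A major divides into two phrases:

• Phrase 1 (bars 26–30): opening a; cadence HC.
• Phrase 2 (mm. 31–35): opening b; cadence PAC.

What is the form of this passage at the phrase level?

Phrase 1 ends with a half cadence (weaker) and phrase 2 with a perfect authentic cadence (stronger): antecedent + consequent = a period.
The two phrases open with different material (a / b), so the period is contrasting.

contrasting period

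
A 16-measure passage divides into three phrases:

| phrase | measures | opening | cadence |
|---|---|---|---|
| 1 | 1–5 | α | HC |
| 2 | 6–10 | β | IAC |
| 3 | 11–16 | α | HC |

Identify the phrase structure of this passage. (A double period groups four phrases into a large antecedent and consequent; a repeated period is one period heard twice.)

phrase group

The final phrase closes with a half cadence, which is not stronger than the preceding imperfect authentic cadence; the 3 phrases lack an overall antecedent–consequent design and so form a phrase group.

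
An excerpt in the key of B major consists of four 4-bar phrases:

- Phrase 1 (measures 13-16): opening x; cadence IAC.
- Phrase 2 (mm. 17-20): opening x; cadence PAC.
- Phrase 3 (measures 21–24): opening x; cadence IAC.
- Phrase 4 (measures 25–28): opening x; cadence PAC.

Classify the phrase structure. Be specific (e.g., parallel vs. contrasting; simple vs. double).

The cadence pattern IAC–PAC–IAC–PAC is weak–strong twice, and phrases 3–4 restate phrases 1–2: a period heard twice, not a double period (which would end weakly at phrase 2).

repeated period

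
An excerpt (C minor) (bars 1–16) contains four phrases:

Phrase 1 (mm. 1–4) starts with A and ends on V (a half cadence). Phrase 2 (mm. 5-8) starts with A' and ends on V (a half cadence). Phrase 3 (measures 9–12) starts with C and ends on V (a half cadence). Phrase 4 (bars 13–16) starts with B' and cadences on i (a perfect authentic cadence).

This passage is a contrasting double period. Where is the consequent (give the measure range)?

measures 9–16

In a double period the four phrases pair into a large antecedent (phrases 1–2, ending half cadence) and a large consequent (phrases 3–4, ending perfect authentic cadence). The consequent spans mm. 9-16.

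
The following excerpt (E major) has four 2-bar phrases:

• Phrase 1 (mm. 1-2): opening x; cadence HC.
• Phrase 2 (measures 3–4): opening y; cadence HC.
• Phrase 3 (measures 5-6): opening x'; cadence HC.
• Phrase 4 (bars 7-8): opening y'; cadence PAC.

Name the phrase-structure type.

Four phrases in two halves: the first half (measures 1-4) ends with a half cadence, the second (bars 5–8) with a perfect authentic cadence — a large antecedent–consequent pair, i.e. a double period.
Phrase 3 begins with the same material as phrase 1, making it parallel.

parallel double period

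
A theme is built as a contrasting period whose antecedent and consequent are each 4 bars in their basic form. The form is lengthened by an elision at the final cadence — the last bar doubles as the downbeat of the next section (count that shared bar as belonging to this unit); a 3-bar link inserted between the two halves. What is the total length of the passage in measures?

11 measures

Basic contrasting period: 4 + 4 = 8 bars.
8 (basic form) + 3 (link) = 11.
The elision shares a bar with the next section but does not change this unit's count.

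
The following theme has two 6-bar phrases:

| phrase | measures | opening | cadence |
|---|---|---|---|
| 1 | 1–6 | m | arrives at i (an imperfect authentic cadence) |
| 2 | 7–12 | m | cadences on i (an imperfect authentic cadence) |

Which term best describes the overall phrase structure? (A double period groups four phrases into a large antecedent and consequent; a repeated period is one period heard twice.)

repeated phrase

Both phrases have the same opening (m) and the same cadence (imperfect authentic cadence): the second is a restatement, not a consequent, so this is a repeated phrase rather than a period.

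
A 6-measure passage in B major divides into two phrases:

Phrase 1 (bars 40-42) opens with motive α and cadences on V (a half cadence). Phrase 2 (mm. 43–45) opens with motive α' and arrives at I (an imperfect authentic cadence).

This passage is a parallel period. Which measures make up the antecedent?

The antecedent is the phrase ending with the weaker cadence (half cadence, phrase 1) and the consequent the one ending more conclusively (imperfect authentic cadence, phrase 2); the antecedent is measures 40–42.

measures 40–42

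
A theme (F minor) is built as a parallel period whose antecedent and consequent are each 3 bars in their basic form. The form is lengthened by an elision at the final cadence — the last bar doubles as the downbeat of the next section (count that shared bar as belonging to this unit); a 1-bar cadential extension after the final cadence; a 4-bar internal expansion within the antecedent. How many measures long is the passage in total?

11 measures

Basic parallel period: 3 + 3 = 6 bars.
6 (basic form) + 1 (cadential extension) + 4 (internal expansion) = 11.
The elision shares a bar with the next section but does not change this unit's count.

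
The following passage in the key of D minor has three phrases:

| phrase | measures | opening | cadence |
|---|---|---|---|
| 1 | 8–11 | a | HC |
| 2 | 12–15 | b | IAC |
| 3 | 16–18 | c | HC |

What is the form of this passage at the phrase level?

phrase group

The final phrase closes with a half cadence, which is not stronger than the preceding imperfect authentic cadence; the 3 phrases lack an overall antecedent–consequent design and so form a phrase group.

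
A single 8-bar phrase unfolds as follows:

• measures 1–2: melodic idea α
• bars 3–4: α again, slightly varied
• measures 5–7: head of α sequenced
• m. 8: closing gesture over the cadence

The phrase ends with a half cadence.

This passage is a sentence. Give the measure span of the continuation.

After the presentation (measures 1–4), the continuation covers the fragmentation through the cadence: measures 5–8.

measures 5–8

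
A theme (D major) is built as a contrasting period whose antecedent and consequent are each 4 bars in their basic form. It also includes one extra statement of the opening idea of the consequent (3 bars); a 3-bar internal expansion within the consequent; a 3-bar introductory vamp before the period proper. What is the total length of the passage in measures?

Basic contrasting period: 4 + 4 = 8 bars.
8 (basic form) + 3 (extra statement) + 3 (internal expansion) + 3 (introduction) = 17.

17 measures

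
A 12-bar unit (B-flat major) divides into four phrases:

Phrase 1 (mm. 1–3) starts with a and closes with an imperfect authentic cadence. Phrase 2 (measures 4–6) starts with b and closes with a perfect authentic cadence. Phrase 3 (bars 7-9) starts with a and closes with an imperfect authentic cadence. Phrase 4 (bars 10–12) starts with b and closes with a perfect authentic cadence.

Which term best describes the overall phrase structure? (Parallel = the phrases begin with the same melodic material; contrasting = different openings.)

The cadence pattern IAC–PAC–IAC–PAC is weak–strong twice, and phrases 3–4 restate phrases 1–2: a period heard twice, not a double period (which would end weakly at phrase 2).

repeated period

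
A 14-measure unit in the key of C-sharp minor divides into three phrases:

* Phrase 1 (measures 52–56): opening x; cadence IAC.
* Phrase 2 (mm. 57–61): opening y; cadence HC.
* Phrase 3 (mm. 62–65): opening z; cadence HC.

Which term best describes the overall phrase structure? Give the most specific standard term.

The final phrase closes with a half cadence, which is not stronger than the preceding half cadence; the 3 phrases lack an overall antecedent–consequent design and so form a phrase group.

phrase group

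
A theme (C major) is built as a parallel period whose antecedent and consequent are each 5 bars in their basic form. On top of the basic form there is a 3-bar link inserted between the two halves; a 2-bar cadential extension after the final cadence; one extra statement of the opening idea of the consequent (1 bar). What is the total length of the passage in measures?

Basic parallel period: 5 + 5 = 10 bars.
10 (basic form) + 3 (link) + 2 (cadential extension) + 1 (extra statement) = 16.

16 measures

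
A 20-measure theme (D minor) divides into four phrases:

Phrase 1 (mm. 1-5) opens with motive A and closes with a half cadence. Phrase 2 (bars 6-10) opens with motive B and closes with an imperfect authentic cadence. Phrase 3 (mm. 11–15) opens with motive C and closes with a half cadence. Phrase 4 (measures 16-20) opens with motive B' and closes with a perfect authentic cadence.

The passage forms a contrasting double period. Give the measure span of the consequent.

In a double period the first pair of phrases (ending imperfect authentic cadence) is the large antecedent and the second pair (ending perfect authentic cadence) is the large consequent; the consequent is measures 11–20.

measures 11–20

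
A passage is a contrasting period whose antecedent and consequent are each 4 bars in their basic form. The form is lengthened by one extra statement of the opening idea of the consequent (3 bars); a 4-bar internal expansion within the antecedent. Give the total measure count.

15 measures

Basic contrasting period: 4 + 4 = 8 bars.
8 (basic form) + 3 (extra statement) + 4 (internal expansion) = 15.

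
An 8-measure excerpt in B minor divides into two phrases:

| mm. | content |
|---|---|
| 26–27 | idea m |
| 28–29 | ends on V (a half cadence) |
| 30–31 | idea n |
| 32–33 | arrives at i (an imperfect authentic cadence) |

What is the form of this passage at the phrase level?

Phrase 1 ends with a half cadence (weaker) and phrase 2 with an imperfect authentic cadence (stronger): antecedent + consequent = a period.
The two phrases open with different material (m / n), so the period is contrasting.

contrasting period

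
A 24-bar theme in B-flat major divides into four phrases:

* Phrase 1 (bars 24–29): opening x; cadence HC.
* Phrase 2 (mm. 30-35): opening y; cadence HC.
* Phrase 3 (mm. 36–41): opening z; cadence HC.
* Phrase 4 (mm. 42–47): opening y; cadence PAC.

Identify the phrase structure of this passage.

contrasting double period

Four phrases in two halves: the first half (bars 24–35) ends with a half cadence, the second (mm. 36–47) with a perfect authentic cadence — a large antecedent–consequent pair, i.e. a double period.
Phrase 3 begins with different material from phrase 1, making it contrasting.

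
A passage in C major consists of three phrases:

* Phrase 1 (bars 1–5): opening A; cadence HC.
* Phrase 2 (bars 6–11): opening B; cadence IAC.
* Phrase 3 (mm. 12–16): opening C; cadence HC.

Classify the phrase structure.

The final phrase closes with a half cadence, which is not stronger than the preceding imperfect authentic cadence; the 3 phrases lack an overall antecedent–consequent design and so form a phrase group.

phrase group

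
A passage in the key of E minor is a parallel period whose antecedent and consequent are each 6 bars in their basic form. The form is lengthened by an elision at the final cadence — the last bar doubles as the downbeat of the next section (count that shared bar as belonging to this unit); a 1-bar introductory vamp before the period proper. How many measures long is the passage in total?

13 measures

Basic parallel period: 6 + 6 = 12 bars.
12 (basic form) + 1 (introduction) = 13.
The elision shares a bar with the next section but does not change this unit's count.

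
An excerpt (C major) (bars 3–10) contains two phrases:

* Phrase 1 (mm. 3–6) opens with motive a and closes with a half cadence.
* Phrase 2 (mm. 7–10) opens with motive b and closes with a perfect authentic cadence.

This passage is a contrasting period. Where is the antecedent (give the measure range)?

measures 3–6

The antecedent is the phrase ending with the weaker cadence (half cadence, phrase 1) and the consequent the one ending more conclusively (perfect authentic cadence, phrase 2); the antecedent is mm. 3–6.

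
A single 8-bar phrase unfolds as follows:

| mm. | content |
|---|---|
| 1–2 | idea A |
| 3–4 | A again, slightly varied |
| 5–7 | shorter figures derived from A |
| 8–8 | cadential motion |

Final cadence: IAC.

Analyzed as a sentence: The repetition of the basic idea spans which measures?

measures 3–4

The presentation of a sentence is the basic idea (measures 1–2) plus its repetition (mm. 3–4); the repetition of the basic idea is therefore mm. 3-4.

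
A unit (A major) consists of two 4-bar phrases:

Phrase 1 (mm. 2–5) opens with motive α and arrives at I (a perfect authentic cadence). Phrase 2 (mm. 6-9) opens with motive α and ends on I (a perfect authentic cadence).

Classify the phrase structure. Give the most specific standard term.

repeated phrase

Both phrases have the same opening (α) and the same cadence (perfect authentic cadence): the second is a restatement, not a consequent, so this is a repeated phrase rather than a period.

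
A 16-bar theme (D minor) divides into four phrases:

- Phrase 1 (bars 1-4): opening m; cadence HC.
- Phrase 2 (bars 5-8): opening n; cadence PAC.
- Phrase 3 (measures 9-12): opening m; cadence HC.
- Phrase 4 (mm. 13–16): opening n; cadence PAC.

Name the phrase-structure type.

repeated period

The cadence pattern HC–PAC–HC–PAC is weak–strong twice, and phrases 3–4 restate phrases 1–2: a period heard twice, not a double period (which would end weakly at phrase 2).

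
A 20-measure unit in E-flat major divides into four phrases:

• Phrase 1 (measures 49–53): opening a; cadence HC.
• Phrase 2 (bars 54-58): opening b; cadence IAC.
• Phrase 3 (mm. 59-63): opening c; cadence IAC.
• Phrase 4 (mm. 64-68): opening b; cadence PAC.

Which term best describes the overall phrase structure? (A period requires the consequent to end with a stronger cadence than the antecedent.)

contrasting double period

Four phrases in two halves: the first half (bars 49-58) ends with an imperfect authentic cadence, the second (measures 59–68) with a perfect authentic cadence — a large antecedent–consequent pair, i.e. a double period.
Phrase 3 begins with different material from phrase 1, making it contrasting.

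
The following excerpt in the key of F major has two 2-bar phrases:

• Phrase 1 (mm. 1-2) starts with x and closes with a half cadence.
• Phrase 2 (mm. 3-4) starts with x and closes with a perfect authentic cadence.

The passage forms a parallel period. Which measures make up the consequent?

measures 3–4

The antecedent is the phrase ending with the weaker cadence (half cadence, phrase 1) and the consequent the one ending more conclusively (perfect authentic cadence, phrase 2); the consequent is bars 3-4.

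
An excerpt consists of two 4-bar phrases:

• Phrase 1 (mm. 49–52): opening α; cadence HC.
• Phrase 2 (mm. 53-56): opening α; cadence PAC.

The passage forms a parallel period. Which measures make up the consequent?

The phrase ending with the weaker cadence (half cadence) is the antecedent; the one ending more conclusively (perfect authentic cadence) is the consequent. The consequent is measures 53–56.

measures 53–56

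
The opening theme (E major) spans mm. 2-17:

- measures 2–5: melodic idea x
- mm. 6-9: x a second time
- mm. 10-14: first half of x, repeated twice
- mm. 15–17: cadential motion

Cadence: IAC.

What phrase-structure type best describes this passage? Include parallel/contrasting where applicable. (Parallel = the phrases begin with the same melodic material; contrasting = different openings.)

sentence

Basic idea (bars 2–5) + its repetition (measures 6–9) form the presentation; fragmentation and cadence (mm. 10-17) form the continuation — the 16-bar whole is a sentence.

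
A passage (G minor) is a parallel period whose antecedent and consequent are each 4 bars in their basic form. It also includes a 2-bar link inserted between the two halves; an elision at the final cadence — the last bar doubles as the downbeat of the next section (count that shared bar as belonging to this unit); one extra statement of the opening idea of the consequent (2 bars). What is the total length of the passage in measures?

Basic parallel period: 4 + 4 = 8 bars.
8 (basic form) + 2 (link) + 2 (extra statement) = 12.
The elision shares a bar with the next section but does not change this unit's count.

12 measures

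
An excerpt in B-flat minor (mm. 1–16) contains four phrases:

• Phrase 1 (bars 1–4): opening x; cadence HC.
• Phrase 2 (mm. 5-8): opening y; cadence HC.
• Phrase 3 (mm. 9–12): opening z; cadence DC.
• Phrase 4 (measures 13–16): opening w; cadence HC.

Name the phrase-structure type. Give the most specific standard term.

Phrase 4 ends with a half cadence, no stronger than phrase 2's half cadence, so the four phrases do not form a double period; nor do phrases 3–4 duplicate 1–2, so it is not a repeated period. With no phrase reaching a conclusive cadence, the passage is a phrase group.

phrase group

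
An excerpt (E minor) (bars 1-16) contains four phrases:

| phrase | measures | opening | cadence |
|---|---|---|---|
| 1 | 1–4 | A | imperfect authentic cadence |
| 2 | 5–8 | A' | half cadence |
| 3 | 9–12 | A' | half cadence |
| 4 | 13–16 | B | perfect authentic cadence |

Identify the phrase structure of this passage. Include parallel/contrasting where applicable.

Four phrases in two halves: the first half (bars 1–8) ends with a half cadence, the second (measures 9–16) with a perfect authentic cadence — a large antecedent–consequent pair, i.e. a double period.
Phrase 3 begins with the same material as phrase 1, making it parallel.

parallel double period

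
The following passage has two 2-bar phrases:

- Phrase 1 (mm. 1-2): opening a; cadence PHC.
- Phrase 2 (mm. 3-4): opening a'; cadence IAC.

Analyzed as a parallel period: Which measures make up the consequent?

measures 3–4

The antecedent is the phrase ending with the weaker cadence (Phrygian half cadence, phrase 1) and the consequent the one ending more conclusively (imperfect authentic cadence, phrase 2); the consequent is bars 3–4.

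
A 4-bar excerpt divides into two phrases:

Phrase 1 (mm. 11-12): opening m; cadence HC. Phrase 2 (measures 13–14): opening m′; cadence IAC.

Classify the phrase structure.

parallel period

Phrase 1 ends with a half cadence (weaker) and phrase 2 with an imperfect authentic cadence (stronger): antecedent + consequent = a period.
The two phrases open with the same material (m / m′), so the period is parallel.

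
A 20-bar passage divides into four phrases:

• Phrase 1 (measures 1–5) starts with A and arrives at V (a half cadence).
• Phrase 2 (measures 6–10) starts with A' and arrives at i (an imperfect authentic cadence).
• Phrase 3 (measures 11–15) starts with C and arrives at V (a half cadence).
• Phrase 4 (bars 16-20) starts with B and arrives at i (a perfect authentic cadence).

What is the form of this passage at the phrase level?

Four phrases in two halves: the first half (mm. 1-10) ends with an imperfect authentic cadence, the second (mm. 11–20) with a perfect authentic cadence — a large antecedent–consequent pair, i.e. a double period.
Phrase 3 begins with different material from phrase 1, making it contrasting.

contrasting double period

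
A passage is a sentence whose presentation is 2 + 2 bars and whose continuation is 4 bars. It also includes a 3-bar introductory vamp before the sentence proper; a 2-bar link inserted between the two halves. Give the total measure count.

13 measures

Basic sentence: 2 + 2 + 4 = 8 bars.
8 (basic form) + 3 (introduction) + 2 (link) = 13.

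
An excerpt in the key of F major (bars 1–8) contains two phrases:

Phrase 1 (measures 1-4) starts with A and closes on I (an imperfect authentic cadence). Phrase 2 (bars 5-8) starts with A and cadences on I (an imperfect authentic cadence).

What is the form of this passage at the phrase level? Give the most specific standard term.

Both phrases have the same opening (A) and the same cadence (imperfect authentic cadence): the second is a restatement, not a consequent, so this is a repeated phrase rather than a period.

repeated phrase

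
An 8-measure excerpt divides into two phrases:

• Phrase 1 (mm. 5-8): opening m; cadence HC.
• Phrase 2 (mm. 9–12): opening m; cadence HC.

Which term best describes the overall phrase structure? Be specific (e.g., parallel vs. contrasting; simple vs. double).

repeated phrase

Both phrases have the same opening (m) and the same cadence (half cadence): the second is a restatement, not a consequent, so this is a repeated phrase rather than a period.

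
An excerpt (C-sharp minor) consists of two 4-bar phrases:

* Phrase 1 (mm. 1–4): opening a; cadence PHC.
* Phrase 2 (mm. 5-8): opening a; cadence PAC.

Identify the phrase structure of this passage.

parallel period

Phrase 1 ends with a Phrygian half cadence (weaker) and phrase 2 with a perfect authentic cadence (stronger): antecedent + consequent = a period.
The two phrases open with the same material (a / a), so the period is parallel.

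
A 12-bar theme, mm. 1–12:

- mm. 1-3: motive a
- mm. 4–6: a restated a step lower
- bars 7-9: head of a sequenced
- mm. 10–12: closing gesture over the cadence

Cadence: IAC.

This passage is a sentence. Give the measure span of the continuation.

measures 7–12

After the presentation (measures 1–6), the continuation covers the fragmentation through the cadence: mm. 7–12.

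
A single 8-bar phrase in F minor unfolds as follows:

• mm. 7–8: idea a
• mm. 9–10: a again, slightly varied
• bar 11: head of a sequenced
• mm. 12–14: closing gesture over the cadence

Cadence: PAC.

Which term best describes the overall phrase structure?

Basic idea (mm. 7–8) + its repetition (mm. 9–10) form the presentation; fragmentation and cadence (mm. 11–14) form the continuation — the 8-bar whole is a sentence.

sentence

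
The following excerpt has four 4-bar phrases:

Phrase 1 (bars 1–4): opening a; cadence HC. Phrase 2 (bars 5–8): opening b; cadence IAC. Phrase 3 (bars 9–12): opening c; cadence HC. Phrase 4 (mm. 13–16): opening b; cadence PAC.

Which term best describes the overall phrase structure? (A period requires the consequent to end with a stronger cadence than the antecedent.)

Four phrases in two halves: the first half (mm. 1–8) ends with an imperfect authentic cadence, the second (measures 9–16) with a perfect authentic cadence — a large antecedent–consequent pair, i.e. a double period.
Phrase 3 begins with different material from phrase 1, making it contrasting.

contrasting double period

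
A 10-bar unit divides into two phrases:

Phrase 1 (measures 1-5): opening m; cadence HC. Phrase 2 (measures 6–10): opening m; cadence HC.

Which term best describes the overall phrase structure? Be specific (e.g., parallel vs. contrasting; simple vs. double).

Both phrases have the same opening (m) and the same cadence (half cadence): the second is a restatement, not a consequent, so this is a repeated phrase rather than a period.

repeated phrase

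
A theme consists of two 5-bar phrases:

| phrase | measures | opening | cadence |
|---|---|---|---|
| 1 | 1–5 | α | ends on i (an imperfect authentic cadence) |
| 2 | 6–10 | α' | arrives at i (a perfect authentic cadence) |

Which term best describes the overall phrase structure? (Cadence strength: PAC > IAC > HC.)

Phrase 1 ends with an imperfect authentic cadence (weaker) and phrase 2 with a perfect authentic cadence (stronger): antecedent + consequent = a period.
The two phrases open with the same material (α / α'), so the period is parallel.

parallel period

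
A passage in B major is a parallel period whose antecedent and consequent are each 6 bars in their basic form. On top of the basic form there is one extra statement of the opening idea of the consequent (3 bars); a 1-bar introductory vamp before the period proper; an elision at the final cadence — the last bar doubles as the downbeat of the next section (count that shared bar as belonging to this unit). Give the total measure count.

16 measures

Basic parallel period: 6 + 6 = 12 bars.
12 (basic form) + 3 (extra statement) + 1 (introduction) = 16.
The elision shares a bar with the next section but does not change this unit's count.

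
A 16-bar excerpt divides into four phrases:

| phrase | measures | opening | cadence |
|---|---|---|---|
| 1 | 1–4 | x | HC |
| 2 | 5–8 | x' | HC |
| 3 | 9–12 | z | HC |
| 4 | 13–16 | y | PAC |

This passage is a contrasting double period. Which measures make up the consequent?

measures 9–16

In a double period the four phrases pair into a large antecedent (phrases 1–2, ending half cadence) and a large consequent (phrases 3–4, ending perfect authentic cadence). The consequent spans mm. 9–16.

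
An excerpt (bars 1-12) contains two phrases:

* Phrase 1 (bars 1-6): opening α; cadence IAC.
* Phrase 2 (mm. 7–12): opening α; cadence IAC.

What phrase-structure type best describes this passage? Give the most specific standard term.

Both phrases have the same opening (α) and the same cadence (imperfect authentic cadence): the second is a restatement, not a consequent, so this is a repeated phrase rather than a period.

repeated phrase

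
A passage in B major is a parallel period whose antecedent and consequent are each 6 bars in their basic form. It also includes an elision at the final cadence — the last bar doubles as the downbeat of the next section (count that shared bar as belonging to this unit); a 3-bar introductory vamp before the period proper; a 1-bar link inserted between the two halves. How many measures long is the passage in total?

Basic parallel period: 6 + 6 = 12 bars.
12 (basic form) + 3 (introduction) + 1 (link) = 16.
The elision shares a bar with the next section but does not change this unit's count.

16 measures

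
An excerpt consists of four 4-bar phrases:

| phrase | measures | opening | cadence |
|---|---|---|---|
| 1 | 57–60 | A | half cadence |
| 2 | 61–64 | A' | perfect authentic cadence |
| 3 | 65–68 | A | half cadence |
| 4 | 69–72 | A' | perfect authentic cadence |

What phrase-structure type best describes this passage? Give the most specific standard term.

The cadence pattern HC–PAC–HC–PAC is weak–strong twice, and phrases 3–4 restate phrases 1–2: a period heard twice, not a double period (which would end weakly at phrase 2).

repeated period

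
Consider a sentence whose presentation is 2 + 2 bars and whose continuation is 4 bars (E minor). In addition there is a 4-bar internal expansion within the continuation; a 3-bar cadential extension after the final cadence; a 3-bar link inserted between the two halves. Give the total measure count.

18 measures

Basic sentence: 2 + 2 + 4 = 8 bars.
8 (basic form) + 4 (internal expansion) + 3 (cadential extension) + 3 (link) = 18.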